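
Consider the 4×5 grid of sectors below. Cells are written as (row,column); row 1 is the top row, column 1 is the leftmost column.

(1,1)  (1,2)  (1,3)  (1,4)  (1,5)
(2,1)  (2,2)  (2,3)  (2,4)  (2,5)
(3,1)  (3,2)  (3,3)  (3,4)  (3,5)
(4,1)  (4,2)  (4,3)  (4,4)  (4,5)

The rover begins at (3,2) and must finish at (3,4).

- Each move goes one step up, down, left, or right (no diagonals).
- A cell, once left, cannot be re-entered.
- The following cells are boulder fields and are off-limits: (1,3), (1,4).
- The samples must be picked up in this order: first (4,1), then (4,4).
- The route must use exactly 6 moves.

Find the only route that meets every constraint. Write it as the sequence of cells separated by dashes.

(3,2) - (3,1) - (4,1) - (4,2) - (4,3) - (4,4) - (3,4)

The waypoints must appear in the order (4,1), (4,4), with no cell reused.
Route from (3,2): left 1 to (3,1), down 1 to (4,1), right 3 to (4,4), up 1 to (3,4) — 6 moves in all.
Check: order respected ((4,1) at step 2, (4,4) at step 5); 6 moves as required.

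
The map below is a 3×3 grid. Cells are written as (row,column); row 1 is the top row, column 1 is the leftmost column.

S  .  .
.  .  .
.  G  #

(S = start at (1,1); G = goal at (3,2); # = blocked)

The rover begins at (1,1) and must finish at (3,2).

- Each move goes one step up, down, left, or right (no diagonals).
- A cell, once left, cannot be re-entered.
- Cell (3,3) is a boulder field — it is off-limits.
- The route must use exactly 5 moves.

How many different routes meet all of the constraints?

2

Need simple routes of exactly 5 moves from (1,1) to (3,2) (Manhattan distance 3, so 1 moves are spent on a detour and 1 undoing it).
Enumerating: (1,1) (1,2) (2,2) (2,1) (3,1) (3,2) | (1,1) (1,2) (1,3) (2,3) (2,2) (3,2).
That gives 2 routes.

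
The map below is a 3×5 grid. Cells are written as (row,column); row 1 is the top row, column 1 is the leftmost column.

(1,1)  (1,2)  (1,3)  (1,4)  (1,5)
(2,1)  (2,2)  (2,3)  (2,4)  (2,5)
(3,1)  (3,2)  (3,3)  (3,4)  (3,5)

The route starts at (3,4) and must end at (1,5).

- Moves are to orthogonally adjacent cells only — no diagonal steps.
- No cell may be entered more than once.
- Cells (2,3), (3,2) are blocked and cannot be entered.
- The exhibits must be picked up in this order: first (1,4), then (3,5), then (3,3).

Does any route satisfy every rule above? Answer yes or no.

no

(3,3) must be visited but has only one open neighbour ((3,4)), and it is neither the start nor the goal — the route would have to enter and leave through (3,4), re-entering it.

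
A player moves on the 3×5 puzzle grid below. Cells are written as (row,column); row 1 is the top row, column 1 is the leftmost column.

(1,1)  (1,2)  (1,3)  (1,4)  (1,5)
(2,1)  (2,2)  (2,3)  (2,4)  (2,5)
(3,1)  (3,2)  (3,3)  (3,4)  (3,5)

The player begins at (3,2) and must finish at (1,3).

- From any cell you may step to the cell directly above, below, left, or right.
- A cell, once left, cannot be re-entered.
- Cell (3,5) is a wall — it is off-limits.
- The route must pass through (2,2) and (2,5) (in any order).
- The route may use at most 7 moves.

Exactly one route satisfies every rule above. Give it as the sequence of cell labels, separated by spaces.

(3,2) (2,2) (2,3) (2,4) (2,5) (1,5) (1,4) (1,3)

The 7-move cap with required stops at (2,2), (2,5) leaves no slack for detours.
Route from (3,2): up to (2,2), 3× right (reaching (2,5)), up to (1,5), 2× left (reaching (1,3)) — 7 moves in all.
Check: all required cells visited; 7 ≤ 7 moves.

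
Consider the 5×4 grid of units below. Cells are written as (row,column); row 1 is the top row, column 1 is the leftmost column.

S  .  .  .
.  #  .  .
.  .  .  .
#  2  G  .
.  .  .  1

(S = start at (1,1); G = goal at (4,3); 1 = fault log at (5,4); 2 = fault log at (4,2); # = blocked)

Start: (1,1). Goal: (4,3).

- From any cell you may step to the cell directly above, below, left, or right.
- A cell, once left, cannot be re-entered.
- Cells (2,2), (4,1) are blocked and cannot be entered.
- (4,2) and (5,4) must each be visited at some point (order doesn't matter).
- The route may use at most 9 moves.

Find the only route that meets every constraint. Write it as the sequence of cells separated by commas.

(1,1), (2,1), (3,1), (3,2), (4,2), (5,2), (5,3), (5,4), (4,4), (4,3)

The budget equals the shortest possible length, so every move has to be on a shortest route through the required cells.
Route from (1,1): down 2 to (3,1), right 1 to (3,2), down 2 to (5,2), right 2 to (5,4), up 1 to (4,4), left 1 to (4,3) — 9 moves in all.
Check: all required cells visited; 9 ≤ 9 moves.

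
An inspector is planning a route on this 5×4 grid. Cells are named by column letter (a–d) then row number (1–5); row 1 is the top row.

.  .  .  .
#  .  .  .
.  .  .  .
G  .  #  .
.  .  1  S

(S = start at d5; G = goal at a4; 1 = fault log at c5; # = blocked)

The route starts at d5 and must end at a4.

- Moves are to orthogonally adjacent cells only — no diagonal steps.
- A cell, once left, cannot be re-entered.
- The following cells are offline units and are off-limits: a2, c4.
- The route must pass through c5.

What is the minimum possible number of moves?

Any route passes through c5 somewhere between d5 and a4. Summing Manhattan distances along the two legs (d5 → c5 → a4) gives a lower bound of 1 + 3 = 4 moves.
A route of 4 moves achieves this: d5 → c5 → b5 → b4 → a4.
Since 4 matches the lower bound, it is optimal.

4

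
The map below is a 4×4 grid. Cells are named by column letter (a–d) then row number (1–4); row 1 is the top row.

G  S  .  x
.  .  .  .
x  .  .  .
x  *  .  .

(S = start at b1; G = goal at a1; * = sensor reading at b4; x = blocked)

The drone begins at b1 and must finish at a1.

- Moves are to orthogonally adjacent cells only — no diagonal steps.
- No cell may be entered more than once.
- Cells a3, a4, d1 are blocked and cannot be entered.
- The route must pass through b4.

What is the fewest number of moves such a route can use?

9

Any route passes through b4 somewhere between b1 and a1. Summing Manhattan distances along the two legs (b1 → b4 → a1) gives a lower bound of 3 + 4 = 7 moves.
The shortest route satisfying every rule uses 9 moves: b1 → c1 → c2 → c3 → c4 → b4 → b3 → b2 → a2 → a1.
The no-revisit rule (legs can't share cells) pushes the minimum above the 7-move bound; an exhaustive check rules out every length from 7 to 8, leaving 9 as the minimum.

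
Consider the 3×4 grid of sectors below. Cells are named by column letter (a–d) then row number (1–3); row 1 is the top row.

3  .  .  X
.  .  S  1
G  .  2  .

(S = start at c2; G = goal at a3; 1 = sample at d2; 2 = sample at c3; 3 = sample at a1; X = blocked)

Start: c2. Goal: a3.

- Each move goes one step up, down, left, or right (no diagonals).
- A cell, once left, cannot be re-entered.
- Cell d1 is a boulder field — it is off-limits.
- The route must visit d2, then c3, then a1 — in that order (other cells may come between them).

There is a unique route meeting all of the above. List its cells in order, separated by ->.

The waypoints must appear in the order d2, c3, a1, with no cell reused.
Route from c2: right 1 to d2, down 1 to d3, left 2 to b3, up 2 to b1, left 1 to a1, down 2 to a3 — 9 moves in all.
Check: order respected (1 at step 1, 2 at step 3, 3 at step 7).

c2 -> d2 -> d3 -> c3 -> b3 -> b2 -> b1 -> a1 -> a2 -> a3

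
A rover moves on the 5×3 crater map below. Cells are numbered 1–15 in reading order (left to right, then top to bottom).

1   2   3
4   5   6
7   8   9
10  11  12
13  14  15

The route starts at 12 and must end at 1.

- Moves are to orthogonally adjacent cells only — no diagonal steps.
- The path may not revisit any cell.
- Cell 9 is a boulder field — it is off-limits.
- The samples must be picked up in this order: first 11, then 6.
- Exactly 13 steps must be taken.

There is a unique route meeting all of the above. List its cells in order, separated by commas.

The waypoints must appear in the order 11, 6, with no cell reused.
Route from 12: down to 15, 2× left (reaching 13), up to 10, right to 11, up to 8, left to 7, up to 4, 2× right (reaching 6), up to 3, 2× left (reaching 1) — 13 moves in all.
Check: order respected (11 at step 5, 6 at step 10); 13 moves as required.

12, 15, 14, 13, 10, 11, 8, 7, 4, 5, 6, 3, 2, 1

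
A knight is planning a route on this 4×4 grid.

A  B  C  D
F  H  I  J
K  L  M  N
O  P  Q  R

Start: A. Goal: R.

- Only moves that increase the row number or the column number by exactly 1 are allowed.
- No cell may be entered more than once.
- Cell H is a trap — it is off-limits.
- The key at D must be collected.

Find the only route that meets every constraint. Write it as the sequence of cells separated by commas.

Moves only go right or down, so the column and row indices never decrease.
Route from A: right 3 to D, down 3 to R — 6 moves in all.
Check: all required cells visited.

A, B, C, D, J, N, R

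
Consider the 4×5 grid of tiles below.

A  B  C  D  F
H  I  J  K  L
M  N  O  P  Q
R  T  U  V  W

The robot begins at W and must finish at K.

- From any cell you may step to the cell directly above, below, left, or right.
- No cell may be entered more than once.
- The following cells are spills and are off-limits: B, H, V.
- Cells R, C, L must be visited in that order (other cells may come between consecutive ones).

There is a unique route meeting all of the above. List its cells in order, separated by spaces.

W Q P O U T R M N I J C D F L K

The waypoints must appear in the order R, C, L, with no cell reused.
Route from W: up 1 to Q, left 2 to O, down 1 to U, left 2 to R, up 1 to M, right 1 to N, up 1 to I, right 1 to J, up 1 to C, right 2 to F, down 1 to L, left 1 to K — 15 moves in all.
Check: order respected (R at step 6, C at step 11, L at step 14).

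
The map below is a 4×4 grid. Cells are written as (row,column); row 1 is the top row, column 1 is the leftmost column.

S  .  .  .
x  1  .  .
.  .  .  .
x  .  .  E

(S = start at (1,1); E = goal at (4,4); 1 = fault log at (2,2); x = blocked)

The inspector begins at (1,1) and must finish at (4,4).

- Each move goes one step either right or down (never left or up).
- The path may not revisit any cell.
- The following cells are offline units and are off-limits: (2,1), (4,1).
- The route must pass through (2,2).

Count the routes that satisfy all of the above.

A right/down-only route from (1,1) to (4,4) makes exactly 3 down-moves and 3 right-moves in some order.
With no other constraints that would be C(6,3) = 20 routes.
Split at (2,2) and multiply the segment counts (each segment already excludes blocked cells): (1,1)→(2,2): 1; (2,2)→(4,4): 6; product = 6.
That gives 6 routes.

6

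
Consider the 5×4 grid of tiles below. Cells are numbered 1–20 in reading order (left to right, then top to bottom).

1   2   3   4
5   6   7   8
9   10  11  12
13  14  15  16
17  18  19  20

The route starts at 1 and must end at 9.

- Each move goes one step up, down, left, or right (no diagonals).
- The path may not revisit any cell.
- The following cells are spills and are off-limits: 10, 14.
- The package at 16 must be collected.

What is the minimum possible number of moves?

Any route passes through 16 somewhere between 1 and 9. Summing Manhattan distances along the two legs (1 → 16 → 9) gives a lower bound of 6 + 4 = 10 moves.
That bound ignores the blocked cells. Measuring each leg by the fewest moves that actually steer around them (1→16: 6; 16→9: 6) raises the lower bound to 12.
A route of 12 moves exists: 1 → 5 → 6 → 7 → 11 → 15 → 16 → 20 → 19 → 18 → 17 → 13 → 9.
Since 12 matches that lower bound, it is optimal.

12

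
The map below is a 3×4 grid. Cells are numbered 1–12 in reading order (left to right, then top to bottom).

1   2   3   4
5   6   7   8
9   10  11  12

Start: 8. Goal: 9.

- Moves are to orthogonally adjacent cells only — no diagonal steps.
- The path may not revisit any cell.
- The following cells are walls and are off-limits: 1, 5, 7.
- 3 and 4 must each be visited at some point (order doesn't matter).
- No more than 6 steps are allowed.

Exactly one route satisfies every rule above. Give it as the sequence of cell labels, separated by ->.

8 -> 4 -> 3 -> 2 -> 6 -> 10 -> 9

Any route must reach 3 and 4 and still end at 9 within 6 moves, so the order of the required stops is forced.
Route from 8: up 1 to 4, left 2 to 2, down 2 to 10, left 1 to 9 — 6 moves in all.
Check: all required cells visited; 6 ≤ 6 moves.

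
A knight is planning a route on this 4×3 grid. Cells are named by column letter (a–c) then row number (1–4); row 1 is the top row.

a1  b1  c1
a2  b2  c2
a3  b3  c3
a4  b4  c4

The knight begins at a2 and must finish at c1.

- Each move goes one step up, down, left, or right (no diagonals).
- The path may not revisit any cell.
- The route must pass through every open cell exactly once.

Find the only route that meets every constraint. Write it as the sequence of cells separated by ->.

Need to visit all 12 open cells exactly once, starting at a2 and ending at c1.
Cell a1 has only two open neighbours (a2 and b1), so the path must pass straight through it: one of those is the cell it's entered from and the other is where it exits.
Route from a2: up 1 to a1, right 1 to b1, down 2 to b3, left 1 to a3, down 1 to a4, right 2 to c4, up 3 to c1 — 11 moves in all.
Check: all 12 open cells covered.

a2 -> a1 -> b1 -> b2 -> b3 -> a3 -> a4 -> b4 -> c4 -> c3 -> c2 -> c1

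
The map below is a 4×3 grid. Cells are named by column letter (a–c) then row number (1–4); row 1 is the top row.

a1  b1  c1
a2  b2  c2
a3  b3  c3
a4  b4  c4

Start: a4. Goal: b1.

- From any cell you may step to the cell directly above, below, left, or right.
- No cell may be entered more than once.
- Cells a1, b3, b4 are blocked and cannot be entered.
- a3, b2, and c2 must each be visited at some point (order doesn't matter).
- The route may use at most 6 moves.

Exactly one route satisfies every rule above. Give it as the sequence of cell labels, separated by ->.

a4 -> a3 -> a2 -> b2 -> c2 -> c1 -> b1

The 6-move cap with required stops at a3, b2, c2 leaves no slack for detours.
Route from a4: up 2 to a2, right 2 to c2, up 1 to c1, left 1 to b1 — 6 moves in all.
Check: all required cells visited; 6 ≤ 6 moves.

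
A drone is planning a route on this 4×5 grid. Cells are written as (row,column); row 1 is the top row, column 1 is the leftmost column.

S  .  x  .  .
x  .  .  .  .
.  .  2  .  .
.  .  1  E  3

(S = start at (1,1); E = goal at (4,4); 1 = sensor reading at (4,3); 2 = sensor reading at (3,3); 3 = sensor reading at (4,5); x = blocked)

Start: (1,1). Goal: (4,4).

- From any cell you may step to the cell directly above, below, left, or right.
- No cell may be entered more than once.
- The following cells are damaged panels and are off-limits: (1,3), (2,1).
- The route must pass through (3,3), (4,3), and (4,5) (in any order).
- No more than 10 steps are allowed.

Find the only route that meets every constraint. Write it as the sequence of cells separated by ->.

Any route must reach (3,3), (4,3), and (4,5) and still end at (4,4) within 10 moves, so the order of the required stops is forced.
Route from (1,1): right to (1,2), 3× down (reaching (4,2)), right to (4,3), up to (3,3), 2× right (reaching (3,5)), down to (4,5), left to (4,4) — 10 moves in all.
Check: all required cells visited; 10 ≤ 10 moves.

(1,1) -> (1,2) -> (2,2) -> (3,2) -> (4,2) -> (4,3) -> (3,3) -> (3,4) -> (3,5) -> (4,5) -> (4,4)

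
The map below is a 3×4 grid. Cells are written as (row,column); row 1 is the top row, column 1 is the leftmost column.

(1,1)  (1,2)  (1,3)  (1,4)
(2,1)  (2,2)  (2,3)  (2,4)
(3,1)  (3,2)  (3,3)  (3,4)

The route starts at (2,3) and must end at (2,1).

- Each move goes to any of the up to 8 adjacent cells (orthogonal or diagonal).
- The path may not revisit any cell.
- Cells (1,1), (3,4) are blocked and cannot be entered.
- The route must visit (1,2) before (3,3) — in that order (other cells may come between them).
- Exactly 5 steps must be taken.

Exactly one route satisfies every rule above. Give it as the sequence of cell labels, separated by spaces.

The waypoints must appear in the order (1,2), (3,3), with no cell reused.
Route from (2,3): up-left to (1,2), down to (2,2), down-right to (3,3), left to (3,2), up-left to (2,1) — 5 moves in all.
Check: order respected ((1,2) at step 1, (3,3) at step 3); 5 moves as required.

(2,3) (1,2) (2,2) (3,3) (3,2) (2,1)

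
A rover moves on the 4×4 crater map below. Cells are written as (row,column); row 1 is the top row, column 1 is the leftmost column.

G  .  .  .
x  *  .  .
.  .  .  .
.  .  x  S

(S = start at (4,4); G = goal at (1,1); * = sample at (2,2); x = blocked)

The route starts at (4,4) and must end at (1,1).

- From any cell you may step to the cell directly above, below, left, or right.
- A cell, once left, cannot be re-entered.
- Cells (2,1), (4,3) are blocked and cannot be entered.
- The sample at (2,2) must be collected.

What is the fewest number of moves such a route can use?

6

Any route passes through (2,2) somewhere between (4,4) and (1,1). Summing Manhattan distances along the two legs ((4,4) → (2,2) → (1,1)) gives a lower bound of 4 + 2 = 6 moves.
A route of 6 moves achieves this: (4,4) → (3,4) → (2,4) → (2,3) → (2,2) → (1,2) → (1,1).
Since 6 matches the lower bound, it is optimal.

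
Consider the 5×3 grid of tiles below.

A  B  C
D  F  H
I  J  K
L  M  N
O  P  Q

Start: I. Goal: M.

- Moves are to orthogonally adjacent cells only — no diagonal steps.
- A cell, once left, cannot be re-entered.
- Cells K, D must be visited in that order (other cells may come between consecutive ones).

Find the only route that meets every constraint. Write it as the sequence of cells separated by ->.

I -> L -> O -> P -> Q -> N -> K -> H -> C -> B -> A -> D -> F -> J -> M

The waypoints must appear in the order K, D, with no cell reused.
Route from I: down 2 to O, right 2 to Q, up 4 to C, left 2 to A, down 1 to D, right 1 to F, down 2 to M — 14 moves in all.
Check: order respected (K at step 6, D at step 11).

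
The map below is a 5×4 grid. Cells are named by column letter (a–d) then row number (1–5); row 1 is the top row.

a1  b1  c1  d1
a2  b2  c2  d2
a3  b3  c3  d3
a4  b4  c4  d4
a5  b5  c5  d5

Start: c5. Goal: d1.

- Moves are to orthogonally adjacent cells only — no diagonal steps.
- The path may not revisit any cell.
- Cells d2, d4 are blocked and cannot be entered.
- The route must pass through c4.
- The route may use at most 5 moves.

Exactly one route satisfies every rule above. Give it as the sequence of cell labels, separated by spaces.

Any route must reach c4 and still end at d1 within 5 moves, so the order of the required stops is forced.
Route from c5: up 4 to c1, right 1 to d1 — 5 moves in all.
Check: all required cells visited; 5 ≤ 5 moves.

c5 c4 c3 c2 c1 d1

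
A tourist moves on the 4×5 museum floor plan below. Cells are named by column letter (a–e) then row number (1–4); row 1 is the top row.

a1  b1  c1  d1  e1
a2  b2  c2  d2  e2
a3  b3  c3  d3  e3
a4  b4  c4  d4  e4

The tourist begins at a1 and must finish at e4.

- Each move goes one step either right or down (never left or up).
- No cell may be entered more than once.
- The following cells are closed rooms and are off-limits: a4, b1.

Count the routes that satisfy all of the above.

A right/down-only route from a1 to e4 makes exactly 3 down-moves and 4 right-moves in some order.
With no other constraints that would be C(7,3) = 35 routes.
Subtract routes through each blocked cell (inclusion–exclusion for overlaps): − through b1: 20 − through a4: 1 → 14.
That gives 14 routes.

14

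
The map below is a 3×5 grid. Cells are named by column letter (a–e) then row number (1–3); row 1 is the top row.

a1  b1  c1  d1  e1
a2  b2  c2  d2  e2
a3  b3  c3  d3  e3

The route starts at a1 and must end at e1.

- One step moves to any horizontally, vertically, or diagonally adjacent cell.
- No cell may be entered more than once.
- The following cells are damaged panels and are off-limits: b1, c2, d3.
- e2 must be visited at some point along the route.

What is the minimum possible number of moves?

Any route passes through e2 somewhere between a1 and e1. Summing Chebyshev distances along the two legs (a1 → e2 → e1) gives a lower bound of 4 + 1 = 5 moves.
A route of 5 moves achieves this: a1 → b2 → c1 → d1 → e2 → e1.
Since 5 matches the lower bound, it is optimal.

5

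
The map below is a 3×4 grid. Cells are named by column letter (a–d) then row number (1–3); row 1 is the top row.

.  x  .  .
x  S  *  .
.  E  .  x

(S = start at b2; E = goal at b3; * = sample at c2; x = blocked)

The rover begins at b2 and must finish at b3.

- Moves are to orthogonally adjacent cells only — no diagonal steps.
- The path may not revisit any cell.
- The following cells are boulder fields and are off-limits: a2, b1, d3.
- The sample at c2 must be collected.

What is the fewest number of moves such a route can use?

3

Any route passes through c2 somewhere between b2 and b3. Summing Manhattan distances along the two legs (b2 → c2 → b3) gives a lower bound of 1 + 2 = 3 moves.
A route of 3 moves achieves this: b2 → c2 → c3 → b3.
Since 3 matches the lower bound, it is optimal.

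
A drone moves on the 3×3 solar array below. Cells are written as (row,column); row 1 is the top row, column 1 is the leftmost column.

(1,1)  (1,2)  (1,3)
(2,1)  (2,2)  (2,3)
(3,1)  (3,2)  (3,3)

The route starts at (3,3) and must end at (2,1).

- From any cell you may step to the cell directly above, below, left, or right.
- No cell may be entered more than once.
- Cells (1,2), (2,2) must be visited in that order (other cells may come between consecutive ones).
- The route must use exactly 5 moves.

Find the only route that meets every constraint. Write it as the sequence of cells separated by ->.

(3,3) -> (2,3) -> (1,3) -> (1,2) -> (2,2) -> (2,1)

The waypoints must appear in the order (1,2), (2,2), with no cell reused.
Route from (3,3): 2× up (reaching (1,3)), left to (1,2), down to (2,2), left to (2,1) — 5 moves in all.
Check: order respected ((1,2) at step 3, (2,2) at step 4); 5 moves as required.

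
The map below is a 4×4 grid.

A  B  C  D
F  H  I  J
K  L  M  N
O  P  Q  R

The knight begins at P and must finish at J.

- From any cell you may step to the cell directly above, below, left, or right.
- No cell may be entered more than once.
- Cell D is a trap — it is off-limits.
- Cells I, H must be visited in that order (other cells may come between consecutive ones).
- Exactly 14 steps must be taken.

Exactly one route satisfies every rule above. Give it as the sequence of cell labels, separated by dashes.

The waypoints must appear in the order I, H, with no cell reused.
Route from P: left 1 to O, up 3 to A, right 2 to C, down 1 to I, left 1 to H, down 1 to L, right 1 to M, down 1 to Q, right 1 to R, up 2 to J — 14 moves in all.
Check: order respected (I at step 7, H at step 8); 14 moves as required.

P - O - K - F - A - B - C - I - H - L - M - Q - R - N - J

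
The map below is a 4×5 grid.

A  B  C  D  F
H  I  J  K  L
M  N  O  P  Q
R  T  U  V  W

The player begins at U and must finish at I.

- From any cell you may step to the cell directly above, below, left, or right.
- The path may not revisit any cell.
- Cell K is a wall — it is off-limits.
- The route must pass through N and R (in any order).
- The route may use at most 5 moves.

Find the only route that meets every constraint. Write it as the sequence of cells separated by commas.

The 5-move cap with required stops at N, R leaves no slack for detours.
Route from U: left 2 to R, up 1 to M, right 1 to N, up 1 to I — 5 moves in all.
Check: all required cells visited; 5 ≤ 5 moves.

U, T, R, M, N, I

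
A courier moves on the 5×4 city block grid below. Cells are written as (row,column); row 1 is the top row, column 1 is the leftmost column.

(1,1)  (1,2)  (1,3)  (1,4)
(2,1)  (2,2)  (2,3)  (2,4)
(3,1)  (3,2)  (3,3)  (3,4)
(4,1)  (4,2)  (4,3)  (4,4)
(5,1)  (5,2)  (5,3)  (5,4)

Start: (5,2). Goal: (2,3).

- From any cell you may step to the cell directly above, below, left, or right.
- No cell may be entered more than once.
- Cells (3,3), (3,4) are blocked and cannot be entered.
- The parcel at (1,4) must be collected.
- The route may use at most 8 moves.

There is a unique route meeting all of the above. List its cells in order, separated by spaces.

(5,2) (4,2) (3,2) (2,2) (1,2) (1,3) (1,4) (2,4) (2,3)

The 8-move cap with required stops at (1,4) leaves no slack for detours.
Route from (5,2): up 4 to (1,2), right 2 to (1,4), down 1 to (2,4), left 1 to (2,3) — 8 moves in all.
Check: all required cells visited; 8 ≤ 8 moves.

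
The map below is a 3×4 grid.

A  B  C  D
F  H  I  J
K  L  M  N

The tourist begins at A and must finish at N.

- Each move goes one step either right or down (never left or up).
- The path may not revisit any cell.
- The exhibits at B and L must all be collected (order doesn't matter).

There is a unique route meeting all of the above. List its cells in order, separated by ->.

A -> B -> H -> L -> M -> N

Moves only go right or down, so the column and row indices never decrease.
Route from A: right 1 to B, down 2 to L, right 2 to N — 5 moves in all.
Check: all required cells visited.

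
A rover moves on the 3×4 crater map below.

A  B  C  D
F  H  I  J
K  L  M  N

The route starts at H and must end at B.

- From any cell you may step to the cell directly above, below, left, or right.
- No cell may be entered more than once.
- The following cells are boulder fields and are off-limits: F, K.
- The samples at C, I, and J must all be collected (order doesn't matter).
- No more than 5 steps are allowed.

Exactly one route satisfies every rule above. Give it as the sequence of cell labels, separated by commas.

Any route must reach C, I, and J and still end at B within 5 moves, so the order of the required stops is forced.
Route from H: 2× right (reaching J), up to D, 2× left (reaching B) — 5 moves in all.
Check: all required cells visited; 5 ≤ 5 moves.

H, I, J, D, C, B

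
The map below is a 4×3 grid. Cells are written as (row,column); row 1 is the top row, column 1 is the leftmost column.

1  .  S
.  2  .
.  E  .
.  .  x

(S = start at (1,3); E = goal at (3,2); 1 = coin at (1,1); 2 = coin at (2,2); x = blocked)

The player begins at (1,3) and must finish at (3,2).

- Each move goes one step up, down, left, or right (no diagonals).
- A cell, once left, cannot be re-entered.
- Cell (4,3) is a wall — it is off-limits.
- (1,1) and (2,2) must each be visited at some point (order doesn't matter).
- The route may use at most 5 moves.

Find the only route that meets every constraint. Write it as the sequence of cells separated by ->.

Any route must reach (1,1) and (2,2) and still end at (3,2) within 5 moves, so the order of the required stops is forced.
Route from (1,3): 2× left (reaching (1,1)), down to (2,1), right to (2,2), down to (3,2) — 5 moves in all.
Check: all required cells visited; 5 ≤ 5 moves.

(1,3) -> (1,2) -> (1,1) -> (2,1) -> (2,2) -> (3,2)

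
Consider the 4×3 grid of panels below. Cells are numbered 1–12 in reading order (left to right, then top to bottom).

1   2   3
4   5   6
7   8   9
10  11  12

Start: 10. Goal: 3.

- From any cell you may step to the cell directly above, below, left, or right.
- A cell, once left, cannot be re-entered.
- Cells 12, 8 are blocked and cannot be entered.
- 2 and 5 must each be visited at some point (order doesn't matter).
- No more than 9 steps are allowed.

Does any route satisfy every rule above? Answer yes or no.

One route that works: 10 → 7 → 4 → 5 → 2 → 3.

yes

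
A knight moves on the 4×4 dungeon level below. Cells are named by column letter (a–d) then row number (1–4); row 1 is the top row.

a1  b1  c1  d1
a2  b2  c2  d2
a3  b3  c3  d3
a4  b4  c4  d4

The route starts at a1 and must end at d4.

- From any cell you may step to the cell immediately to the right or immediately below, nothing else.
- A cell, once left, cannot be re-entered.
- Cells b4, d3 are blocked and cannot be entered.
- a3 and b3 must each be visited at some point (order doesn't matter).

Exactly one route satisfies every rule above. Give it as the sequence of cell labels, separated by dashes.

Moves only go right or down, so the column and row indices never decrease.
Route from a1: down 2 to a3, right 2 to c3, down 1 to c4, right 1 to d4 — 6 moves in all.
Check: all required cells visited.

a1 - a2 - a3 - b3 - c3 - c4 - d4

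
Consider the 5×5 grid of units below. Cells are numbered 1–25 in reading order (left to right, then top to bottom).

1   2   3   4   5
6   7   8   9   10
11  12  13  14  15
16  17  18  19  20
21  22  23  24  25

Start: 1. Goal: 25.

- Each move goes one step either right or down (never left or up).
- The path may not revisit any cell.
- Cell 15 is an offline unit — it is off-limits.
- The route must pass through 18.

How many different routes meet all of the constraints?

30

A right/down-only route from 1 to 25 makes exactly 4 down-moves and 4 right-moves in some order.
With no other constraints that would be C(8,4) = 70 routes.
Split at 18 and multiply the segment counts (each segment already excludes blocked cells): 1→18: 10; 18→25: 3; product = 30.
That gives 30 routes.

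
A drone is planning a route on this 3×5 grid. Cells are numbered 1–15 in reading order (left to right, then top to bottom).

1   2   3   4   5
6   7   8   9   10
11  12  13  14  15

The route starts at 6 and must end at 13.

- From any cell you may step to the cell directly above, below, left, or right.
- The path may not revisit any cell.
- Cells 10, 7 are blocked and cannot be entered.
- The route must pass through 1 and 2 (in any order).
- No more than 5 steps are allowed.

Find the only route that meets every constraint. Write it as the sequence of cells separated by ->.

Any route must reach 1 and 2 and still end at 13 within 5 moves, so the order of the required stops is forced.
Route from 6: up to 1, 2× right (reaching 3), 2× down (reaching 13) — 5 moves in all.
Check: all required cells visited; 5 ≤ 5 moves.

6 -> 1 -> 2 -> 3 -> 8 -> 13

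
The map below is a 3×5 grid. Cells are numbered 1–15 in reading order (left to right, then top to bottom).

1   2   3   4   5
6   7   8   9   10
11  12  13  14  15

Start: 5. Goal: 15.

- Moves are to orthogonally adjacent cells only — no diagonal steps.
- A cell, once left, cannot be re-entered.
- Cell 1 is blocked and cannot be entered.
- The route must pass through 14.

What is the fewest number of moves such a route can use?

4

Any route passes through 14 somewhere between 5 and 15. Summing Manhattan distances along the two legs (5 → 14 → 15) gives a lower bound of 3 + 1 = 4 moves.
A route of 4 moves achieves this: 5 → 10 → 9 → 14 → 15.
Since 4 matches the lower bound, it is optimal.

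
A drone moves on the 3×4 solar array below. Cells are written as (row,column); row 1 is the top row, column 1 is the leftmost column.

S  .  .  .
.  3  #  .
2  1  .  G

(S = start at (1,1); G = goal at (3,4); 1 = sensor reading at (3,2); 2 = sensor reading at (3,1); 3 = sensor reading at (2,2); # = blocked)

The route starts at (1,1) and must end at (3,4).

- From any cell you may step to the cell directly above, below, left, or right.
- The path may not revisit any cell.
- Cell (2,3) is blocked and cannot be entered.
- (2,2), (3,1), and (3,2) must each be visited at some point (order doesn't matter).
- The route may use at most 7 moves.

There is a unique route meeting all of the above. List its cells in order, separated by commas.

Any route must reach (2,2), (3,1), and (3,2) and still end at (3,4) within 7 moves, so the order of the required stops is forced.
Route from (1,1): right 1 to (1,2), down 1 to (2,2), left 1 to (2,1), down 1 to (3,1), right 3 to (3,4) — 7 moves in all.
Check: all required cells visited; 7 ≤ 7 moves.

(1,1), (1,2), (2,2), (2,1), (3,1), (3,2), (3,3), (3,4)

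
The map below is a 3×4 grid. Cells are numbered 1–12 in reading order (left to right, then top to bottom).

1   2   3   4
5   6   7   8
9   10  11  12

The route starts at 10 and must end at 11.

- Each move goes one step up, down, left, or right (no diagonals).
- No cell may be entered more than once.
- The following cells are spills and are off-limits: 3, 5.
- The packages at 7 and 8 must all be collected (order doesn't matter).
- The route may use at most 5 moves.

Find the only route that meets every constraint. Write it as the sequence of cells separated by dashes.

The 5-move cap with required stops at 7, 8 leaves no slack for detours.
Route from 10: up 1 to 6, right 2 to 8, down 1 to 12, left 1 to 11 — 5 moves in all.
Check: all required cells visited; 5 ≤ 5 moves.

10 - 6 - 7 - 8 - 12 - 11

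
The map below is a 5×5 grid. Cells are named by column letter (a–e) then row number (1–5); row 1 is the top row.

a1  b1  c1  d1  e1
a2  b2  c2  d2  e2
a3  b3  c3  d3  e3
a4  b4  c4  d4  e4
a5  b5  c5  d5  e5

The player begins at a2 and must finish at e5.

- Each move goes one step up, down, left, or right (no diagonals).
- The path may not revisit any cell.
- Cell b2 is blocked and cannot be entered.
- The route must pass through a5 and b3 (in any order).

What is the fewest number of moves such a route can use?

Any route passes through a5 and b3 in some order between a2 and e5. Summing Manhattan distances along each leg and taking the cheapest ordering (a2 → b3 → a5 → e5) gives a lower bound of 2 + 3 + 4 = 9 moves.
A route of 9 moves achieves this: a2 → a3 → b3 → b4 → a4 → a5 → b5 → c5 → d5 → e5.
Since 9 matches the lower bound, it is optimal.

9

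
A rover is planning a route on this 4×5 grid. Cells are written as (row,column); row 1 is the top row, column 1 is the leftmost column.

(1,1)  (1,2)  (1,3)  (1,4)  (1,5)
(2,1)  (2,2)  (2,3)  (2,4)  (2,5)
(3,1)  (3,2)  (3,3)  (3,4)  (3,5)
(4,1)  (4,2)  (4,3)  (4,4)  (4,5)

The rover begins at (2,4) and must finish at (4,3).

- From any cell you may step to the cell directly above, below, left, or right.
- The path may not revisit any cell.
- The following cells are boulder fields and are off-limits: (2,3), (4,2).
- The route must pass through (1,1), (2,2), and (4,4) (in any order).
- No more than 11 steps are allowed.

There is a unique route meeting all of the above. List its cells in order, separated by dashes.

(2,4) - (1,4) - (1,3) - (1,2) - (1,1) - (2,1) - (2,2) - (3,2) - (3,3) - (3,4) - (4,4) - (4,3)

The 11-move cap with required stops at (1,1), (2,2), (4,4) leaves no slack for detours.
Route from (2,4): up to (1,4), 3× left (reaching (1,1)), down to (2,1), right to (2,2), down to (3,2), 2× right (reaching (3,4)), down to (4,4), left to (4,3) — 11 moves in all.
Check: all required cells visited; 11 ≤ 11 moves.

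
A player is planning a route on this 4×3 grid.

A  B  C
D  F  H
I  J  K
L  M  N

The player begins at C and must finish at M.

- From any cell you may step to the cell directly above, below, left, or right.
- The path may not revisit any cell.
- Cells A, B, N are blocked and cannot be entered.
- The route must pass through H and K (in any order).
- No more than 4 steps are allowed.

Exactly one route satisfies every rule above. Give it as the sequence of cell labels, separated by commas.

C, H, K, J, M

The 4-move cap with required stops at H, K leaves no slack for detours.
Route from C: 2× down (reaching K), left to J, down to M — 4 moves in all.
Check: all required cells visited; 4 ≤ 4 moves.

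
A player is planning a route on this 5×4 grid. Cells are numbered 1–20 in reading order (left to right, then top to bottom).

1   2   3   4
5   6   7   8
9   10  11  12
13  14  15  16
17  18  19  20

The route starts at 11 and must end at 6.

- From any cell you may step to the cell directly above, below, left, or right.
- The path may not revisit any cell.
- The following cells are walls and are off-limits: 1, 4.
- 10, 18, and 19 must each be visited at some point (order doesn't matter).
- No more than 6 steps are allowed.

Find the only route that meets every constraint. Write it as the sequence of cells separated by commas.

11, 15, 19, 18, 14, 10, 6

The budget equals the shortest possible length, so every move has to be on a shortest route through the required cells.
Route from 11: down 2 to 19, left 1 to 18, up 3 to 6 — 6 moves in all.
Check: all required cells visited; 6 ≤ 6 moves.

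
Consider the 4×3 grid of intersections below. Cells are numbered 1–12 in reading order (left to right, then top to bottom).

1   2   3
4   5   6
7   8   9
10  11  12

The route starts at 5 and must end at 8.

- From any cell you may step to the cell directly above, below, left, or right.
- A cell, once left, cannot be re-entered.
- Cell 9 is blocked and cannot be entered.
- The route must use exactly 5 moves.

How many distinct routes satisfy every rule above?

Need simple routes of exactly 5 moves from 5 to 8 (Manhattan distance 1, so 2 moves are spent on a detour and 2 undoing it).
Enumerating: 5 2 1 4 7 8 | 5 4 7 10 11 8.
That gives 2 routes.

2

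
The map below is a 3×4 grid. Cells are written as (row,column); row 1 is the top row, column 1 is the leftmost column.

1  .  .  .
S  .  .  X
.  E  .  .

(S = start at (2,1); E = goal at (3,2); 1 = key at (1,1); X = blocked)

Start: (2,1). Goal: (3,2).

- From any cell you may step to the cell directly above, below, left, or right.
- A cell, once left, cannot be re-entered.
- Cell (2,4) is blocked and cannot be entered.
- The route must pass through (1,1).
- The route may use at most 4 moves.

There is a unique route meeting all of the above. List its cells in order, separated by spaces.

The budget equals the shortest possible length, so every move has to be on a shortest route through the required cells.
Route from (2,1): up to (1,1), right to (1,2), 2× down (reaching (3,2)) — 4 moves in all.
Check: all required cells visited; 4 ≤ 4 moves.

(2,1) (1,1) (1,2) (2,2) (3,2)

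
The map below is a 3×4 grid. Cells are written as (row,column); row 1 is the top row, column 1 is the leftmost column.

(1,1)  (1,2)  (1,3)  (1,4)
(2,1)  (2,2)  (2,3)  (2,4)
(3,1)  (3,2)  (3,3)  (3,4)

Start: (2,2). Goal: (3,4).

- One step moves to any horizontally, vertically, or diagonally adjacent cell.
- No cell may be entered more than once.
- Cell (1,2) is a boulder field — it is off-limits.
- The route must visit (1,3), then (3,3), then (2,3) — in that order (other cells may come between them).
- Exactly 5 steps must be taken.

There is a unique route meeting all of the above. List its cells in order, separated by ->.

The waypoints must appear in the order (1,3), (3,3), (2,3), with no cell reused.
Route from (2,2): up-right to (1,3), down-right to (2,4), down-left to (3,3), up to (2,3), down-right to (3,4) — 5 moves in all.
Check: order respected ((1,3) at step 1, (3,3) at step 3, (2,3) at step 4); 5 moves as required.

(2,2) -> (1,3) -> (2,4) -> (3,3) -> (2,3) -> (3,4)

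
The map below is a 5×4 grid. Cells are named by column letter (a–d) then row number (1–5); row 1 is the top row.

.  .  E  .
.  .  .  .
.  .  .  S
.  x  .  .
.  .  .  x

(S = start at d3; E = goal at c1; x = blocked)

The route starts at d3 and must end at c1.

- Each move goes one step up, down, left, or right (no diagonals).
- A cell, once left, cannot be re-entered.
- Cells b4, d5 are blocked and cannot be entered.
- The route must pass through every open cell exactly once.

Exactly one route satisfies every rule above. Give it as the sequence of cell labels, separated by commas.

Need to visit all 18 open cells exactly once, starting at d3 and ending at c1.
Cell b5 has only two open neighbours (a5 and c5), so the path must pass straight through it: one of those is the cell it's entered from and the other is where it exits.
Route from d3: down 1 to d4, left 1 to c4, down 1 to c5, left 2 to a5, up 4 to a1, right 1 to b1, down 2 to b3, right 1 to c3, up 1 to c2, right 1 to d2, up 1 to d1, left 1 to c1 — 17 moves in all.
Check: all 18 open cells covered.

d3, d4, c4, c5, b5, a5, a4, a3, a2, a1, b1, b2, b3, c3, c2, d2, d1, c1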